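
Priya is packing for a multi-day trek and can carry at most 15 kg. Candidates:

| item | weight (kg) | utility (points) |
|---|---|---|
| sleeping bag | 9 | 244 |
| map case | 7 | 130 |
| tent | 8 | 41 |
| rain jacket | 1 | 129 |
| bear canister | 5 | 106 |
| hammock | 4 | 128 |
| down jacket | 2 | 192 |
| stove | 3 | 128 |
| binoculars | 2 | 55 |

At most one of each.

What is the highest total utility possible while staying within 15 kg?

693

The ratio heuristic lands on rain jacket + hammock + down jacket + stove + binoculars (632) but leaves 3 kg idle.
Dropping hammock and binoculars frees 6 kg; slotting in sleeping bag (9 kg) lifts the total to 693 at 15 kg.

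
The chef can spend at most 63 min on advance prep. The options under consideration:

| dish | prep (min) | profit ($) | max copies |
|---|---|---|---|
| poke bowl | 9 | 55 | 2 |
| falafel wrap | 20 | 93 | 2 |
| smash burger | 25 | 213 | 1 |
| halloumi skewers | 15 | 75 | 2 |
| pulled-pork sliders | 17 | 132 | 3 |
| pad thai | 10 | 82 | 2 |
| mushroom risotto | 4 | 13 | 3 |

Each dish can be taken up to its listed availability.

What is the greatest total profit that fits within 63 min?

The ratio ordering already packs tightly: smash burger + pulled-pork sliders + 2×pad thai, 62 min, 509.
The spare 1 min is too small for any remaining dish, and no exchange beats 509.

509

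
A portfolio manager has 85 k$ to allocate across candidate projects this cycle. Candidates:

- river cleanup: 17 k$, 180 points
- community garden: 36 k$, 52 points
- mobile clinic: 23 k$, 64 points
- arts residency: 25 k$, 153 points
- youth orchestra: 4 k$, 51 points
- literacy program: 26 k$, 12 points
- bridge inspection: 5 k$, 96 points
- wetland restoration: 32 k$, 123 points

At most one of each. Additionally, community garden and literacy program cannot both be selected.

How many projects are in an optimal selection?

5

Best achievable projected impact is 603.
For example river cleanup + arts residency + youth orchestra + bridge inspection + wetland restoration achieves it, using 83 k$.
Every optimal selection uses 5 projects.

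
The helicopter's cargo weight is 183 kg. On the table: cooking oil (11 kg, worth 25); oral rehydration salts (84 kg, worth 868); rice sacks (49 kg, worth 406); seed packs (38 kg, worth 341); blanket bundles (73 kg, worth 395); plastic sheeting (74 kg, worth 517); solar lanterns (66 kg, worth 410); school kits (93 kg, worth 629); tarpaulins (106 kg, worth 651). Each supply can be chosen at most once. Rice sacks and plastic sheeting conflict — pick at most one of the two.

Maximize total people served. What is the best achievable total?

1640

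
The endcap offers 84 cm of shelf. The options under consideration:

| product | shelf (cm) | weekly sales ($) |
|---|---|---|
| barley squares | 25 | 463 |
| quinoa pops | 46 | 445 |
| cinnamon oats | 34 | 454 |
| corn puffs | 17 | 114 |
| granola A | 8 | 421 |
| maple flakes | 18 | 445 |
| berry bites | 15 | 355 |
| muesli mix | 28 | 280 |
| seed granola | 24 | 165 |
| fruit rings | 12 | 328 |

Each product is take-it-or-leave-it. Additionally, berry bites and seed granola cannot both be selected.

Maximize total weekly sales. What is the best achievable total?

2012

Density check — granola A 52.62, fruit rings 27.33, maple flakes 24.72 are the best per cm.
Taking barley squares + granola A + maple flakes + berry bites + fruit rings: 78 cm used, 2012 in weekly sales.
Every other selection either busts 84 cm or breaks a pairing rule or fails to beat 2012.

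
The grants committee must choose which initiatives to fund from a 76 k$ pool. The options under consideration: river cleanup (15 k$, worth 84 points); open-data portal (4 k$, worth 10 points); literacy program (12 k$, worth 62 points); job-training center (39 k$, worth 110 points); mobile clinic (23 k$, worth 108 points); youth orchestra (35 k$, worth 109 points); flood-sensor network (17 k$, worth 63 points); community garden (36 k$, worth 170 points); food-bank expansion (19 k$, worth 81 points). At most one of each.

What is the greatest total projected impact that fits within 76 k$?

A density-first pass picks river cleanup + open-data portal + literacy program + community garden — 326 at 67 k$.
Replace open-data portal and literacy program with mobile clinic: the trade gains 36 net, giving 362 at 74 k$.
The spare 2 k$ is too small for any remaining project, and no exchange beats 362.

362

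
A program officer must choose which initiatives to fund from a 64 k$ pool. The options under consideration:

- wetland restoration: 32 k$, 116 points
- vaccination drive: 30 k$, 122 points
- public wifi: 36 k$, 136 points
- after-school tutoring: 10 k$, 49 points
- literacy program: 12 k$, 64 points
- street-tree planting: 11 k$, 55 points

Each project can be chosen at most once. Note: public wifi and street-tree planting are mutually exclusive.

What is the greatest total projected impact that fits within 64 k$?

290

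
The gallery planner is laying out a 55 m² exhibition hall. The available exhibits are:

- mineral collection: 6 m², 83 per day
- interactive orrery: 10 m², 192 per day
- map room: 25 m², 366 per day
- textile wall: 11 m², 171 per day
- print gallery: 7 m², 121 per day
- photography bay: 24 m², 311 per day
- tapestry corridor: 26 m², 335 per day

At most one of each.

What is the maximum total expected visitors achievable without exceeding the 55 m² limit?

850

Best packing: interactive orrery + map room + textile wall + print gallery — 53 m², 850 total.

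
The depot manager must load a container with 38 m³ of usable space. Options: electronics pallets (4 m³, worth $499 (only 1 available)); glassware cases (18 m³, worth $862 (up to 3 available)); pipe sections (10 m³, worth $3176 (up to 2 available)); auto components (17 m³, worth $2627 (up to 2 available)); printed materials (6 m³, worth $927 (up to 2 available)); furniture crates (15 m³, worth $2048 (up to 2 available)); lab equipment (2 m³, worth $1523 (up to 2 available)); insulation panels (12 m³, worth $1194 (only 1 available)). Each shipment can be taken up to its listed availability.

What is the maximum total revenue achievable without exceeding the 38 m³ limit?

2×pipe sections + 2×printed materials + 2×lab equipment uses 36 of the 38 m³ and totals 11252.

11252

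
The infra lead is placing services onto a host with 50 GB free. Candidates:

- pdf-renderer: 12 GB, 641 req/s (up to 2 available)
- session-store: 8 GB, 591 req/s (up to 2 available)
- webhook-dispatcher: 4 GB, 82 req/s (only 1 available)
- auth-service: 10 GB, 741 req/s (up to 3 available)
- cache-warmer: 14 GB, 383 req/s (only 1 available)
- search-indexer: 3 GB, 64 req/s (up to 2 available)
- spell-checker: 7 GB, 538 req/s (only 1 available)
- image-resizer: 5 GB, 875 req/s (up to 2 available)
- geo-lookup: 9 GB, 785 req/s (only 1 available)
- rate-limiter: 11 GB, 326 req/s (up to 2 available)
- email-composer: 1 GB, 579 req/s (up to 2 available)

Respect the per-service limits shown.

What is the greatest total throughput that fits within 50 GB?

5766

The ratio heuristic lands on 2×auth-service + spell-checker + 2×image-resizer + geo-lookup + 2×email-composer (5713) but leaves 2 GB idle.
Replace spell-checker with session-store: the trade gains 53 net, giving 5766 at 49 GB.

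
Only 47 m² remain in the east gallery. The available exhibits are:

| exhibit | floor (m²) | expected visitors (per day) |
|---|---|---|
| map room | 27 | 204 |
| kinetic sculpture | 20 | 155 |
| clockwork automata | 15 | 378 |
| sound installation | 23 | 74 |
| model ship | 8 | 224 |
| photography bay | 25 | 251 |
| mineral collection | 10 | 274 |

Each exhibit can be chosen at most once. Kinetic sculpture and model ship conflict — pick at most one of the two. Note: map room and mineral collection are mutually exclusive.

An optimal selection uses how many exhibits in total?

3

The maximum expected visitors within 47 m² is 876.
One optimal bundle: clockwork automata + model ship + mineral collection (33 m²).
Every optimal selection uses 3 exhibits.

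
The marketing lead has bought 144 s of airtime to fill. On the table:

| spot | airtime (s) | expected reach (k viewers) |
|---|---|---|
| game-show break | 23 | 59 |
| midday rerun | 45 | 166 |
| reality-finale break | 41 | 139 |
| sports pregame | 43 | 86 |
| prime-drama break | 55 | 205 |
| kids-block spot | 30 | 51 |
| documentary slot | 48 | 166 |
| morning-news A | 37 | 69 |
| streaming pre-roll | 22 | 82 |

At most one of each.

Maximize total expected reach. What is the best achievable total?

A density-first pass picks midday rerun + prime-drama break + streaming pre-roll — 453 at 122 s.
The 22 s tied up in streaming pre-roll is better spent on reality-finale break — total rises to 510 (141 s).
An exhaustive check of the 512 subsets confirms 510.

510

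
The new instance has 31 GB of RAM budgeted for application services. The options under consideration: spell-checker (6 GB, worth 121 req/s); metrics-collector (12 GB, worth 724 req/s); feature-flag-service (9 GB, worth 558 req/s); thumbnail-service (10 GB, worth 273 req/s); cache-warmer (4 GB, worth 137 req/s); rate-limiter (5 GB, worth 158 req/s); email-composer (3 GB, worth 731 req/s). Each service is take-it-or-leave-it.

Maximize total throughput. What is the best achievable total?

2171

Taking the top-ratio services first gives metrics-collector + feature-flag-service + cache-warmer + email-composer for 2150 (28 GB).
Dropping cache-warmer frees 4 GB; slotting in rate-limiter (5 GB) lifts the total to 2171 at 29 GB.
That's the maximum — no swap from here does better than 2171.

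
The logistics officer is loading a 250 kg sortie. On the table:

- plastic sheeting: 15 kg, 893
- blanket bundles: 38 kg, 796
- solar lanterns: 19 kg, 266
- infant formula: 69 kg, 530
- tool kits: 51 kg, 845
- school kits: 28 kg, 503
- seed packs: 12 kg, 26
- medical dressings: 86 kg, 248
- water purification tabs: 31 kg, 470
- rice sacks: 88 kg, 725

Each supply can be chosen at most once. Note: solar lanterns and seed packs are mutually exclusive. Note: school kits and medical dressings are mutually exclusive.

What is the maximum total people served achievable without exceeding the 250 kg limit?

4063

By people served per kg: plastic sheeting 59.53, blanket bundles 20.95, school kits 17.96, tool kits 16.57 lead.
Taking plastic sheeting + blanket bundles + infant formula + tool kits + school kits + seed packs + water purification tabs: 244 kg used, 4063 in people served.
An exhaustive check of the 1024 subsets confirms 4063.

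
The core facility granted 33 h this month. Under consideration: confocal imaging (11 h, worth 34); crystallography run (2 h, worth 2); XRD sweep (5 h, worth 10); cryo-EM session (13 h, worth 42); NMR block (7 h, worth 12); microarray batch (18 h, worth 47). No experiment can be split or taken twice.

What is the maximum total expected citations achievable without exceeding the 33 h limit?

91

Taking the top-ratio experiments first gives confocal imaging + crystallography run + XRD sweep + cryo-EM session for 88 (31 h).
Replace confocal imaging and XRD sweep with microarray batch: the trade gains 3 net, giving 91 at 33 h.
No other feasible combination exceeds 91.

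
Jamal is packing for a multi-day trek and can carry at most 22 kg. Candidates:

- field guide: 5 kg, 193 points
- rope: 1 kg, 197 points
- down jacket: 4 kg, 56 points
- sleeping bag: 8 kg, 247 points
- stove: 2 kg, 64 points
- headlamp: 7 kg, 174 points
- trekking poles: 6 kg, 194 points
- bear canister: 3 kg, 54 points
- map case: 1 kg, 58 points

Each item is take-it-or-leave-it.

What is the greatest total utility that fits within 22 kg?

895

Density check — rope 197.00, map case 58.00, field guide 38.60 are the best per kg.
Greedy by ratio would take field guide + rope + stove + headlamp + trekking poles + map case: 22 kg used, total 880.
Dropping headlamp and map case frees 8 kg; slotting in sleeping bag (8 kg) lifts the total to 895 at 22 kg.
Runner-up field guide + rope + sleeping bag + trekking poles + map case tops out at 889.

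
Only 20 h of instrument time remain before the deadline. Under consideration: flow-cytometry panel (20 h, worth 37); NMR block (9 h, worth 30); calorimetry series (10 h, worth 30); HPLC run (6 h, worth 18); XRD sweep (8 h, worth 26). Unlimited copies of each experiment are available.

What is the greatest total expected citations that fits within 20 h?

Greedy by ratio would take 2×NMR block: 18 h used, total 60.
Replace 2×NMR block with 2×HPLC run + XRD sweep: the trade gains 2 net, giving 62 at 20 h.
No other feasible combination exceeds 62.

62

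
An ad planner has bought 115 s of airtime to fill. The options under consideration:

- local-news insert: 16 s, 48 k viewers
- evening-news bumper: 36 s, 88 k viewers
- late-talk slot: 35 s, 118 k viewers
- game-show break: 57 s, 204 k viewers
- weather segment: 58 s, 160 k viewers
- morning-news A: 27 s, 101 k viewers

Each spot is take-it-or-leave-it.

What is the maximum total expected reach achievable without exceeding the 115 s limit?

370

By expected reach per s: morning-news A 3.74, game-show break 3.58, late-talk slot 3.37 lead.
The ratio heuristic lands on local-news insert + game-show break + morning-news A (353) but leaves 15 s idle.
Replace morning-news A with late-talk slot: the trade gains 17 net, giving 370 at 108 s.
Next best is game-show break + weather segment at 364 (115 s) — short by 6.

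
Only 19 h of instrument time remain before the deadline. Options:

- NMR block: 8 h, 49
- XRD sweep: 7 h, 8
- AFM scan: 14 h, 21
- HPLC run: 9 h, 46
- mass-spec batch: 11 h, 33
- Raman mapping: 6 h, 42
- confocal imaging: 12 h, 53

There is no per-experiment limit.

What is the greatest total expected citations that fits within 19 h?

126

3×Raman mapping uses 18 of the 19 h and totals 126.
That's the maximum — no swap from here does better than 126.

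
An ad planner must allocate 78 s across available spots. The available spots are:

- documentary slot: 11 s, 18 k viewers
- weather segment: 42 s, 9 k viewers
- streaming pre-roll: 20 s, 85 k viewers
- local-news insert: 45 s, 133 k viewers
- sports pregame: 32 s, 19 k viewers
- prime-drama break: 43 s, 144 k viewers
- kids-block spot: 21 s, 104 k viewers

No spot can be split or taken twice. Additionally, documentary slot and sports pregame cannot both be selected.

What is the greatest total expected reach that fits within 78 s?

Density check — kids-block spot 4.95, streaming pre-roll 4.25, prime-drama break 3.35 are the best per s.
A density-first pass picks documentary slot + streaming pre-roll + kids-block spot — 207 at 52 s.
The 20 s tied up in streaming pre-roll is better spent on prime-drama break — total rises to 266 (75 s).

266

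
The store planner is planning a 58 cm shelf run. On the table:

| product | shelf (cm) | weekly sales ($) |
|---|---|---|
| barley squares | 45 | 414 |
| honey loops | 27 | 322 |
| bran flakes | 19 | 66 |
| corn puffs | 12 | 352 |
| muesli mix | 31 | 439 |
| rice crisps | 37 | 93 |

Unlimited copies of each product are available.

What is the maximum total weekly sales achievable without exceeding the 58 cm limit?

Density check — corn puffs 29.33, muesli mix 14.16, honey loops 11.93 are the best per cm.
Best packing: 4×corn puffs — 48 cm, 1408 total.
The spare 10 cm is too small for any remaining product, and no exchange beats 1408.

1408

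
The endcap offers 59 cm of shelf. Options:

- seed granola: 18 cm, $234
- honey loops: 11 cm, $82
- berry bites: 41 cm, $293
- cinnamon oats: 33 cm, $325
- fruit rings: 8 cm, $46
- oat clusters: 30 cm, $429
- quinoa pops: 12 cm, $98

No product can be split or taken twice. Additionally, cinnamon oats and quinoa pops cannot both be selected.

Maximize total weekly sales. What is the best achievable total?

745

Taking seed granola + honey loops + oat clusters: 59 cm used, 745 in weekly sales.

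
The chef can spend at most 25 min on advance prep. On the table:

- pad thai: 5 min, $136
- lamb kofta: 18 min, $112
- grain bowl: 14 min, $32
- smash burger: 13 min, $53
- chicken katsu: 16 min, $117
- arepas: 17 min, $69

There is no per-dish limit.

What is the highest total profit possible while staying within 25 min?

The ratio ordering already packs tightly: 5×pad thai, 25 min, 680.
Every other selection either busts 25 min or fails to beat 680.

680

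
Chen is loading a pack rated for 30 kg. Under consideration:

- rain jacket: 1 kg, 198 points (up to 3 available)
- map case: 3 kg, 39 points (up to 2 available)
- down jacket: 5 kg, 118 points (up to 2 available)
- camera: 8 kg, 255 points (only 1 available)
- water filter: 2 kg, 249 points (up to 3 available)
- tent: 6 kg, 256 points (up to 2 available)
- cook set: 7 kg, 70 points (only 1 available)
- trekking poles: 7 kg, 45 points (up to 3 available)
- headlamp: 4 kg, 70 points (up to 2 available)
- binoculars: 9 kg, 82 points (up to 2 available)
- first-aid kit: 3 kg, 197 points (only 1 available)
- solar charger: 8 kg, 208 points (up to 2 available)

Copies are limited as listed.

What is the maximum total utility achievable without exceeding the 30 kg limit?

2168

Best packing: 3×rain jacket + down jacket + 3×water filter + 2×tent + first-aid kit — 29 kg, 2168 total.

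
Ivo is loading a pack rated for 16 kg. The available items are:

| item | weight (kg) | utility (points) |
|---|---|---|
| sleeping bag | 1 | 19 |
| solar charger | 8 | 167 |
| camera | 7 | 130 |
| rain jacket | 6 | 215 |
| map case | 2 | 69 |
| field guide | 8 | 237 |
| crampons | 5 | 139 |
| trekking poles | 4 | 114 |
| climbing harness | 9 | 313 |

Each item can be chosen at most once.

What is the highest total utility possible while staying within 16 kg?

547

Ranking by ratio (utility/kg): rain jacket 35.83, climbing harness 34.78, map case 34.50.
Sleeping bag + rain jacket + climbing harness uses 16 of the 16 kg and totals 547.
That's the maximum — no swap from here does better than 547.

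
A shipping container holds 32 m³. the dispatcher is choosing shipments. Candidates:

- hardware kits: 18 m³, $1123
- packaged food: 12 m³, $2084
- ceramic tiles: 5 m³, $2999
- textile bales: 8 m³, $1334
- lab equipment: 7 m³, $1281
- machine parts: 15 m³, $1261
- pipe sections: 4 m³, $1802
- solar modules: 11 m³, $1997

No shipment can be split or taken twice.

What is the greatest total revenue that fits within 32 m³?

By revenue per m³: ceramic tiles 599.80, pipe sections 450.50, lab equipment 183.00, solar modules 181.55 lead.
Greedy by ratio would take ceramic tiles + lab equipment + pipe sections + solar modules: 27 m³ used, total 8079.
Dropping lab equipment frees 7 m³; slotting in packaged food (12 m³) lifts the total to 8882 at 32 m³.
The closest alternative, packaged food + ceramic tiles + textile bales + pipe sections, reaches only 8219.

8882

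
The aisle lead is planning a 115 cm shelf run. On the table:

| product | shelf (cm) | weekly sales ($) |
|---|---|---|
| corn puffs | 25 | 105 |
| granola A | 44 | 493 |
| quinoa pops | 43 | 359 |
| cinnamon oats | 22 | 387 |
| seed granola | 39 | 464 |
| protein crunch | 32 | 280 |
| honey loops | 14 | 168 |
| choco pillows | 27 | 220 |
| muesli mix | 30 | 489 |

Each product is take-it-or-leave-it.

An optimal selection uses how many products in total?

The maximum weekly sales within 115 cm is 1537.
One optimal bundle: granola A + cinnamon oats + honey loops + muesli mix (110 cm).
All optima have 4 products.

4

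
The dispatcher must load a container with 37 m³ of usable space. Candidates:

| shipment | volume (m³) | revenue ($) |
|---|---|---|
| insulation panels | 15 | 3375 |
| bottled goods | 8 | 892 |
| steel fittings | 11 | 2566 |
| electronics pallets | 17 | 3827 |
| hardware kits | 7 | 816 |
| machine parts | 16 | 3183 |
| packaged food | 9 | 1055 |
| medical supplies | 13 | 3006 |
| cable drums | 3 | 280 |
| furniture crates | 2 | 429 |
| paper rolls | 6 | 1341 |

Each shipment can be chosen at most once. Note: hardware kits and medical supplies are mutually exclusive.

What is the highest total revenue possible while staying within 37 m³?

The ratio heuristic lands on steel fittings + medical supplies + cable drums + furniture crates + paper rolls (7622) but leaves 2 m³ idle.
Dropping steel fittings and cable drums and furniture crates frees 16 m³; slotting in electronics pallets (17 m³) lifts the total to 8174 at 36 m³.
The closest alternative, steel fittings + electronics pallets + furniture crates + paper rolls, reaches only 8163.

8174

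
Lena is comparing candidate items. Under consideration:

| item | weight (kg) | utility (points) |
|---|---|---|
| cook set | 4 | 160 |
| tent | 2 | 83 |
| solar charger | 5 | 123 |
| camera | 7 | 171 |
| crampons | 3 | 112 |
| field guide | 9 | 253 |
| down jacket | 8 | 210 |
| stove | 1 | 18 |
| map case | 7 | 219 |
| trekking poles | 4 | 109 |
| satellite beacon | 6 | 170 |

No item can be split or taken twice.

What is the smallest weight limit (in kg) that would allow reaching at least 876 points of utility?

28

Minimise kg subject to total utility ≥ 876.
cook set + tent + crampons + down jacket + map case + trekking poles reaches 893 using 28 kg.
No combination under 28 kg hits 876.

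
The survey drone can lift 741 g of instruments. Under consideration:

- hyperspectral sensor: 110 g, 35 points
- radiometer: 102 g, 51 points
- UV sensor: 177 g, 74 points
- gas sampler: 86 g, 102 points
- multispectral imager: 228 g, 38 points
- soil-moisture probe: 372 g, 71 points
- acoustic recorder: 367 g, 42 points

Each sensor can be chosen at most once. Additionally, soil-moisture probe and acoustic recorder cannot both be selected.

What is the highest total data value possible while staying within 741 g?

300

Taking hyperspectral sensor + radiometer + UV sensor + gas sampler + multispectral imager: 703 g used, 300 in data value.
An exhaustive check of the 128 subsets confirms 300.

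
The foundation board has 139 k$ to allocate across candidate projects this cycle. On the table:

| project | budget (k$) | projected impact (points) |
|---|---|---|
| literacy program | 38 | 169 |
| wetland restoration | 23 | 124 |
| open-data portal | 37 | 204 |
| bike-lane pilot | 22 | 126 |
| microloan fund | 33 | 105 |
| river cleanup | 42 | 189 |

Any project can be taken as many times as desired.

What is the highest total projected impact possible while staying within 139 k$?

Taking 6×bike-lane pilot: 132 k$ used, 756 in projected impact.

756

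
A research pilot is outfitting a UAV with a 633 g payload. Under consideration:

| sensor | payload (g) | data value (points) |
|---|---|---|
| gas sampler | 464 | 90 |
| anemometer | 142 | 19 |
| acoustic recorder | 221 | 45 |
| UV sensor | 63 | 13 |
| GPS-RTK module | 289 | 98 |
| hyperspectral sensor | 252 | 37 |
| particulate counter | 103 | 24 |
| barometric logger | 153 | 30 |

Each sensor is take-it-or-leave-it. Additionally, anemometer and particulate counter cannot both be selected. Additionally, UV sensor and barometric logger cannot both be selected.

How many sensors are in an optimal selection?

3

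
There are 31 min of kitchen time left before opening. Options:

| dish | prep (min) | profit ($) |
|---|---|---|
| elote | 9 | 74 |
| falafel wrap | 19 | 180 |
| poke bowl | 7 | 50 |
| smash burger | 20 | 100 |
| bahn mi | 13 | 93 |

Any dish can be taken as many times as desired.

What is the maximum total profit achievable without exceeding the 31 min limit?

The ratio ordering already packs tightly: elote + falafel wrap, 28 min, 254.
No other feasible combination exceeds 254.

254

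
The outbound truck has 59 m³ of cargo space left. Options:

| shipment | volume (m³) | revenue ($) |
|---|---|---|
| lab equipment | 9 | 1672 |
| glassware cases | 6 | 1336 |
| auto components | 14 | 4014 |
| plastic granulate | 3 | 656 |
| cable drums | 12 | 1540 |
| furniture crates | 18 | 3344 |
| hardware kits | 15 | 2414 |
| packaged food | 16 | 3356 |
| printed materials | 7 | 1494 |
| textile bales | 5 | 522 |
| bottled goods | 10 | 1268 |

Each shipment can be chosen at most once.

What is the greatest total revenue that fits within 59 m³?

12864

Filling by ratio: lab equipment + glassware cases + auto components + plastic granulate + packaged food + printed materials for 12528, with 4 m³ left unused.
The 15 m³ tied up in lab equipment and glassware cases is better spent on furniture crates — total rises to 12864 (58 m³).
Next best is glassware cases + auto components + plastic granulate + furniture crates + packaged food at 12706 (57 m³) — short by 158.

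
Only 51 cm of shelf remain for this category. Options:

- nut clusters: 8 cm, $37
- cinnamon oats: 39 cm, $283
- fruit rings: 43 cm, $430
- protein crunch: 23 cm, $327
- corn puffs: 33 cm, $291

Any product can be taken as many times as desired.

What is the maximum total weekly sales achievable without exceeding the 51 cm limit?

654

By weekly sales per cm: protein crunch 14.22, fruit rings 10.00, corn puffs 8.82, cinnamon oats 7.26 lead.
Taking 2×protein crunch: 46 cm used, 654 in weekly sales.
No other feasible combination exceeds 654.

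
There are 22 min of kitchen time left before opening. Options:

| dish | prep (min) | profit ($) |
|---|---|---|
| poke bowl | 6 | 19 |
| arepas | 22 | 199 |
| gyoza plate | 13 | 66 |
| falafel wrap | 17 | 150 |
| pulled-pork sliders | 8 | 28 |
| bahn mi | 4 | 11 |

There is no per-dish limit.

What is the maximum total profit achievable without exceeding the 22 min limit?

Ranking by ratio (profit/min): arepas 9.05, falafel wrap 8.82, gyoza plate 5.08.
Best packing: arepas — 22 min, 199 total.
Every other selection either busts 22 min or fails to beat 199.

199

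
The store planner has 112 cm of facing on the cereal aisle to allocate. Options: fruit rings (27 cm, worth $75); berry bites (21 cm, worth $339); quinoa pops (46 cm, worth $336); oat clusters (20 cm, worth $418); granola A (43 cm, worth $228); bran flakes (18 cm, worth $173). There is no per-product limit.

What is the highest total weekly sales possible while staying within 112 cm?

The ratio ordering already packs tightly: 5×oat clusters, 100 cm, 2090.
Nothing else within 112 cm beats 2090.

2090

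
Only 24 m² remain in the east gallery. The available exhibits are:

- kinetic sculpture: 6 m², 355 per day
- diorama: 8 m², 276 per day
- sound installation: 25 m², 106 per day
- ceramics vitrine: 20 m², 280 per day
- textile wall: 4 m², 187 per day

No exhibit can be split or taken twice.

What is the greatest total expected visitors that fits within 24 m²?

By expected visitors per m²: kinetic sculpture 59.17, textile wall 46.75, diorama 34.50 lead.
Kinetic sculpture + diorama + textile wall uses 18 of the 24 m² and totals 818.
Next best is kinetic sculpture + diorama at 631 (14 m²) — short by 187.

818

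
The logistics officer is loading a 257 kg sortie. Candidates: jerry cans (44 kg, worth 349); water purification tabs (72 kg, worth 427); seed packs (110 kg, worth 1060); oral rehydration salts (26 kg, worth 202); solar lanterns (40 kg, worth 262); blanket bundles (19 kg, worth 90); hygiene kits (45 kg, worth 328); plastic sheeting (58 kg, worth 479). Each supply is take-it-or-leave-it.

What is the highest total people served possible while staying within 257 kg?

A density-first pass picks jerry cans + seed packs + oral rehydration salts + blanket bundles + plastic sheeting — 2180 at 257 kg.
Dropping oral rehydration salts and blanket bundles frees 45 kg; slotting in hygiene kits (45 kg) lifts the total to 2216 at 257 kg.
The closest alternative, jerry cans + seed packs + oral rehydration salts + blanket bundles + plastic sheeting, reaches only 2180.

2216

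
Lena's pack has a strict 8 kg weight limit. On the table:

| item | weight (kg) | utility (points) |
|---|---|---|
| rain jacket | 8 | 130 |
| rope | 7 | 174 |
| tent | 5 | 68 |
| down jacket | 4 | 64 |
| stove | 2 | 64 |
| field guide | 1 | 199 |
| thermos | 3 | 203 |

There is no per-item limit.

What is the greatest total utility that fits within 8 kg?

1592

The ratio ordering already packs tightly: 8×field guide, 8 kg, 1592.
That's the maximum — no swap from here does better than 1592.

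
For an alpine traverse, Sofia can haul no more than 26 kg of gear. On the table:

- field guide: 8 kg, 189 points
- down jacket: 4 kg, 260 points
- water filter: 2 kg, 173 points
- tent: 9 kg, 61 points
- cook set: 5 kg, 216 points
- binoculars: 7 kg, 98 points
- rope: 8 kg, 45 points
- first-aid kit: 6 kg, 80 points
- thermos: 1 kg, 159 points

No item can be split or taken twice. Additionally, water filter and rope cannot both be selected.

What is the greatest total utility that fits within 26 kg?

1077

Density check — thermos 159.00, water filter 86.50, down jacket 65.00, cook set 43.20 are the best per kg.
Best packing: field guide + down jacket + water filter + cook set + first-aid kit + thermos — 26 kg, 1077 total.
Runner-up field guide + down jacket + water filter + cook set + thermos tops out at 997.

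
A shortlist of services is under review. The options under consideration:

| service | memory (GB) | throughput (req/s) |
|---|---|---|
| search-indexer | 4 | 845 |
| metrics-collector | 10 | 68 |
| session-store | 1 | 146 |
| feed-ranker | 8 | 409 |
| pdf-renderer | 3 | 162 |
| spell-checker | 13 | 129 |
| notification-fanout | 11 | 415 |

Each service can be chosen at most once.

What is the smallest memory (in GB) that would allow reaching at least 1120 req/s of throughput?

8

Look for the lowest-memory combination reaching 1120.
search-indexer + session-store + pdf-renderer reaches 1153 using 8 GB.
No combination under 8 GB hits 1120.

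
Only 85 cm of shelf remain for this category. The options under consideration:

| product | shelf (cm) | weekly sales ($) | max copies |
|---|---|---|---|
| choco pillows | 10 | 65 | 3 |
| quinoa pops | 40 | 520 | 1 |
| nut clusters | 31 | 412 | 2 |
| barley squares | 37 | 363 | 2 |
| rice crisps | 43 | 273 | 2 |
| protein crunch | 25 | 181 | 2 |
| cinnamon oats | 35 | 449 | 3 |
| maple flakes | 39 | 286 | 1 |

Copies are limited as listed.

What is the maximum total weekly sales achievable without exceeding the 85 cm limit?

1034

Ranking by ratio (weekly sales/cm): nut clusters 13.29, quinoa pops 13.00, cinnamon oats 12.83.
Filling by ratio: 2×choco pillows + 2×nut clusters for 954, with 3 cm left unused.
Replace choco pillows and 2×nut clusters with quinoa pops + cinnamon oats: the trade gains 80 net, giving 1034 at 85 cm.
Nothing else within 85 cm beats 1034.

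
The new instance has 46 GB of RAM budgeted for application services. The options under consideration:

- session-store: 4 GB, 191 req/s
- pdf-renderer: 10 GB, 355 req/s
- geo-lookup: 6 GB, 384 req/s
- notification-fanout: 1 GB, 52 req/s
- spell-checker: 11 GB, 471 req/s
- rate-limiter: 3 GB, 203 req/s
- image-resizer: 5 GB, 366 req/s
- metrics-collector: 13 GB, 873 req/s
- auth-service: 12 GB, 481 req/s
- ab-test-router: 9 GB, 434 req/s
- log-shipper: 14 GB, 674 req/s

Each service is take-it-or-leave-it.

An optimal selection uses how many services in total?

Optimal total is 2743.
For example session-store + geo-lookup + notification-fanout + rate-limiter + image-resizer + metrics-collector + log-shipper achieves it, using 46 GB.
All optima have 7 services.

7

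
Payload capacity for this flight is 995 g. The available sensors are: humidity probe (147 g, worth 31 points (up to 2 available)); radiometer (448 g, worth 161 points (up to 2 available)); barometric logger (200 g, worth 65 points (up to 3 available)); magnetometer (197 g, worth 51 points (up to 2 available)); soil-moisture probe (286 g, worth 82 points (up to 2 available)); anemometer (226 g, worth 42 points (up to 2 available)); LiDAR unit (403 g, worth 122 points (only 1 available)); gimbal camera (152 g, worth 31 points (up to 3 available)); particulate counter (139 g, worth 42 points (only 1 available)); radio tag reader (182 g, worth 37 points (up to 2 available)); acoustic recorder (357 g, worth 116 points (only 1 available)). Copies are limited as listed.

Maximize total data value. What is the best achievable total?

A density-first pass picks 2×radiometer — 322 at 896 g.
Replace radiometer with 2×barometric logger + particulate counter: the trade gains 11 net, giving 333 at 987 g.
Nothing else within 995 g beats 333.

333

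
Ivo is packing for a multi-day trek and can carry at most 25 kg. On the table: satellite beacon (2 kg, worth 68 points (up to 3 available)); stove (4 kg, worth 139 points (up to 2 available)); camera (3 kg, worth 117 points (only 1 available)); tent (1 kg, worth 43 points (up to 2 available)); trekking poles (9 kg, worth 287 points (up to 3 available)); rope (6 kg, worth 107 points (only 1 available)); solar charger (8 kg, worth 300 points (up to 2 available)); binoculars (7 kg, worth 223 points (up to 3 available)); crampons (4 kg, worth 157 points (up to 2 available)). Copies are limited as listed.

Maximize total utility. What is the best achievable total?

Greedy by ratio would take stove + camera + 2×tent + solar charger + 2×crampons: 25 kg used, total 956.
The 8 kg tied up in stove and crampons is better spent on solar charger — total rises to 960 (25 kg).

960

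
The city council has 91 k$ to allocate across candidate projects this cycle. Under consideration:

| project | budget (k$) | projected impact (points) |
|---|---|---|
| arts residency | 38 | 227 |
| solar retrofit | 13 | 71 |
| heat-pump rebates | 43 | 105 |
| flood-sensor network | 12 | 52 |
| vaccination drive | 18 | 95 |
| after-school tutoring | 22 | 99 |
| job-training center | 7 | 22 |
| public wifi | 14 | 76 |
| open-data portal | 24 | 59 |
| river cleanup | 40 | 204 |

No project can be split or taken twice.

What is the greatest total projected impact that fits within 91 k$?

502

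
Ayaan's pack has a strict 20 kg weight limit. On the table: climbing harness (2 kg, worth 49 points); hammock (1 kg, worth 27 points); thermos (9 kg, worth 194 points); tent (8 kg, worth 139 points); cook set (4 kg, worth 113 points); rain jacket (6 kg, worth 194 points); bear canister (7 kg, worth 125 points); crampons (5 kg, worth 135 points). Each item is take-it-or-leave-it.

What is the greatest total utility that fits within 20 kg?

Taking the top-ratio items first gives climbing harness + hammock + cook set + rain jacket + crampons for 518 (18 kg).
The 7 kg tied up in climbing harness and crampons is better spent on thermos — total rises to 528 (20 kg).
The closest alternative, thermos + rain jacket + crampons, reaches only 523.

528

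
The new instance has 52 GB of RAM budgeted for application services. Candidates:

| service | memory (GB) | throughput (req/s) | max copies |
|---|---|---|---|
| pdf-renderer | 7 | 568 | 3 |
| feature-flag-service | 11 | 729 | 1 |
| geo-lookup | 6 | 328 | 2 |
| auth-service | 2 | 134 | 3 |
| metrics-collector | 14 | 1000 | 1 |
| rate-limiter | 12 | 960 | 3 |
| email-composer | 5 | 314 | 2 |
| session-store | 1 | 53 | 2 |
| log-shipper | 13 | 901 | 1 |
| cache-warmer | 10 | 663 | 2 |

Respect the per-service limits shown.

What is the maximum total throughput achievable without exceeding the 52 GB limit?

Taking the top-ratio services first gives 3×pdf-renderer + 3×auth-service + 2×rate-limiter + session-store for 4079 (52 GB).
Replace pdf-renderer and 2×auth-service and session-store with rate-limiter: the trade gains 71 net, giving 4150 at 52 GB.

4150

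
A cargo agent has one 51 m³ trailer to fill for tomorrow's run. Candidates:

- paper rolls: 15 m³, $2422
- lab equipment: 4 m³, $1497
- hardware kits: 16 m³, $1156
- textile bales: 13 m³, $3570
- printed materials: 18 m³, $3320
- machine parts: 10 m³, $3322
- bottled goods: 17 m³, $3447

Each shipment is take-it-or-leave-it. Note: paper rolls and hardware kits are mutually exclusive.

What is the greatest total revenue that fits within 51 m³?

11836

Best packing: lab equipment + textile bales + machine parts + bottled goods — 44 m³, 11836 total.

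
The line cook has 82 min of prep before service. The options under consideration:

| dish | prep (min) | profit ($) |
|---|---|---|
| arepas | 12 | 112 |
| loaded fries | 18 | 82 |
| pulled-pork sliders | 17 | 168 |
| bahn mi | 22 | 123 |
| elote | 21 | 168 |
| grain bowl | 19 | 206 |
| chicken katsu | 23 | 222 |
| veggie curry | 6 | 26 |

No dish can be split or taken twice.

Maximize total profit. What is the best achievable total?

764

Taking the top-ratio dishes first gives arepas + pulled-pork sliders + grain bowl + chicken katsu + veggie curry for 734 (77 min).
Replace arepas and veggie curry with elote: the trade gains 30 net, giving 764 at 80 min.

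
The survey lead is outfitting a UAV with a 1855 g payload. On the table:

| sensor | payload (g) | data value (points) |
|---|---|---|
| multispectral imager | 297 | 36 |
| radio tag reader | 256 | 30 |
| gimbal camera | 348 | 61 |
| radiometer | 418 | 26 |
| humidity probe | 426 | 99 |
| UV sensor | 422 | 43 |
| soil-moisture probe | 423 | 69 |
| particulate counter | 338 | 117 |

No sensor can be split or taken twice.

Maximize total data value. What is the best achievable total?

382

The ratio ordering already packs tightly: multispectral imager + gimbal camera + humidity probe + soil-moisture probe + particulate counter, 1832 g, 382.
No other feasible combination exceeds 382.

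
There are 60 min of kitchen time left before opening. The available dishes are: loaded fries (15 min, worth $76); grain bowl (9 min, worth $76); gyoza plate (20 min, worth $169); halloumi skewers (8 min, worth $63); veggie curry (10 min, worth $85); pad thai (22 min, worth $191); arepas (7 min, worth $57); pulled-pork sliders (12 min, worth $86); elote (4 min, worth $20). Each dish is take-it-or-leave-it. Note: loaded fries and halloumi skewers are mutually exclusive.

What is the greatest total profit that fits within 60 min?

508

By profit per min: pad thai 8.68, veggie curry 8.50, gyoza plate 8.45, grain bowl 8.44 lead.
A density-first pass picks gyoza plate + veggie curry + pad thai + arepas — 502 at 59 min.
Replace arepas with halloumi skewers: the trade gains 6 net, giving 508 at 60 min.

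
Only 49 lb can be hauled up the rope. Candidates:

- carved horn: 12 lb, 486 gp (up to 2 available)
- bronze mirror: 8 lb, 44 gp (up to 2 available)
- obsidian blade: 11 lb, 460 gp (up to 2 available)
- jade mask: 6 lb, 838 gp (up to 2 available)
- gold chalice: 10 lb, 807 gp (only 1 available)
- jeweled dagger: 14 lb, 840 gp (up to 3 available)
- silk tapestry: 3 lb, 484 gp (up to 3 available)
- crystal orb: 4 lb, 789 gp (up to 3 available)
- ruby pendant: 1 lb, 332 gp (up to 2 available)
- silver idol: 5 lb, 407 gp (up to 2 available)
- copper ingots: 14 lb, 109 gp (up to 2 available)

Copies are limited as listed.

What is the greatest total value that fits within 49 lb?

7041

Taking the top-ratio items first gives 2×jade mask + 3×silk tapestry + 3×crystal orb + 2×ruby pendant + 2×silver idol for 6973 (45 lb).
Replace ruby pendant and silver idol with gold chalice: the trade gains 68 net, giving 7041 at 49 lb.
Every other selection either busts 49 lb or exceeds an availability limit or fails to beat 7041.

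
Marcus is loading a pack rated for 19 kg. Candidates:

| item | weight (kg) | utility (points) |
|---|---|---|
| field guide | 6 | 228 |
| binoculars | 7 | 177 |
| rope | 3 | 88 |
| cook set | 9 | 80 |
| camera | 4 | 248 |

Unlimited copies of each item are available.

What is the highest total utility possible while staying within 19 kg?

Taking rope + 4×camera: 19 kg used, 1080 in utility.

1080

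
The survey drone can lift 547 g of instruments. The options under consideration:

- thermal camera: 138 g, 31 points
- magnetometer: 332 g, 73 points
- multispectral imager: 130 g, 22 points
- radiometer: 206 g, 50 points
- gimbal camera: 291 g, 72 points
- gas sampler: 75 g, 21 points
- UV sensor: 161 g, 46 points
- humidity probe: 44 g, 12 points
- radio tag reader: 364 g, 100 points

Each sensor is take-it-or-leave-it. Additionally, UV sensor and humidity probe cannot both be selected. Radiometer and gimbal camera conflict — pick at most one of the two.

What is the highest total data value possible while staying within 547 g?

UV sensor + radio tag reader uses 525 of the 547 g and totals 146.

146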